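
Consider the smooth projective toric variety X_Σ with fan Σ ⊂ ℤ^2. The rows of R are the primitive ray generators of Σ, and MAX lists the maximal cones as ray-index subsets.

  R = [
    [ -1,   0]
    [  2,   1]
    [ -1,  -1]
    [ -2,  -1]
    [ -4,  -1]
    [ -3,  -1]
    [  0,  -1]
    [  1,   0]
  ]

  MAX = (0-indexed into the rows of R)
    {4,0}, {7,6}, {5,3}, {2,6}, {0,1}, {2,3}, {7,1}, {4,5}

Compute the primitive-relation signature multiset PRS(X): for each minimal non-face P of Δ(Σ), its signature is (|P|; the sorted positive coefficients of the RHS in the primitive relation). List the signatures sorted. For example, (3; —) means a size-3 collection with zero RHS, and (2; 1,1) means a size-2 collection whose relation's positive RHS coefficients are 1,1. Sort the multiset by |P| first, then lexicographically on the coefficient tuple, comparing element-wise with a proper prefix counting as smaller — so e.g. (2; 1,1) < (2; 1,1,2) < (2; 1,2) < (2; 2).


Minimal non-faces — 20 found among 8 rays, 8 max cones:

  • {0,7}:  v_{0} + v_{7} = 0 — sig = (2; —)
  • {1,3}:  v_{1} + v_{3} = 0 — sig = (2; —)
  • {0,2}:  v_{0} + v_{2} = v_{3} — sig = (2; 1)
  • {0,3}:  v_{0} + v_{3} = v_{5} — sig = (2; 1)
  • {0,5}:  v_{0} + v_{5} = v_{4} — sig = (2; 1)
  • {0,6}:  v_{0} + v_{6} = v_{2} — sig = (2; 1)
  • {1,2}:  v_{1} + v_{2} = v_{7} — sig = (2; 1)
  • {1,5}:  v_{1} + v_{5} = v_{0} — sig = (2; 1)
  • {2,7}:  v_{2} + v_{7} = v_{6} — sig = (2; 1)
  • {3,7}:  v_{3} + v_{7} = v_{2} — sig = (2; 1)
  • {4,7}:  v_{4} + v_{7} = v_{5} — sig = (2; 1)
  • {5,7}:  v_{5} + v_{7} = v_{3} — sig = (2; 1)
  • {2,4}:  v_{2} + v_{4} = v_{3} + v_{5} — sig = (2; 1,1)
  • {5,6}:  v_{5} + v_{6} = v_{2} + v_{3} — sig = (2; 1,1)
  • {1,4}:  v_{1} + v_{4} = 2·v_{0} — sig = (2; 2)
  • {1,6}:  v_{1} + v_{6} = 2·v_{7} — sig = (2; 2)
  • {2,5}:  v_{2} + v_{5} = 2·v_{3} — sig = (2; 2)
  • {3,4}:  v_{3} + v_{4} = 2·v_{5} — sig = (2; 2)
  • {3,6}:  v_{3} + v_{6} = 2·v_{2} — sig = (2; 2)
  • {4,6}:  v_{4} + v_{6} = 2·v_{3} — sig = (2; 2)

Signatures (|P|; sorted positive RHS coefficients), sorted:
    |P|=2: 20 collections, coeffs (), (), (1), (1), (1), (1), (1), (1), (1), (1), (1), (1), (1,1), (1,1), (2), (2), (2), (2), (2), (2)


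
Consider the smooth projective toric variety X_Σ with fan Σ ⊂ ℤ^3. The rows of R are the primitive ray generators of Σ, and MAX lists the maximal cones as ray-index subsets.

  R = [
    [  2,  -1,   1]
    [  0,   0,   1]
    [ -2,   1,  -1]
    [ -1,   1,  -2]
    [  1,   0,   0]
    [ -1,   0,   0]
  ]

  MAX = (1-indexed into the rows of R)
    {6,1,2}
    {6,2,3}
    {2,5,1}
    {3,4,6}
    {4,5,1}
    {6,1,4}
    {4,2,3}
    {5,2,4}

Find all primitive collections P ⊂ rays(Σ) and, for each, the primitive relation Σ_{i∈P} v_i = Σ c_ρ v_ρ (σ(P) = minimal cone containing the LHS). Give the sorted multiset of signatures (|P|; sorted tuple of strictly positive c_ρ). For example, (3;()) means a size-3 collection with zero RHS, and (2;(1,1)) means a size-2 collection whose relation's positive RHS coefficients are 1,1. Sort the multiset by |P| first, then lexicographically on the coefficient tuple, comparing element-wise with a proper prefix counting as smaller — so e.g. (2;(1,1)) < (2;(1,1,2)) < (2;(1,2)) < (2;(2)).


Δ(Σ) — 6 vertices, 5 min non-faces:

  {1,3}:  v_{1} + v_{3} = 0  ⇒ sig = (2;())
  {5,6}:  v_{5} + v_{6} = 0  ⇒ sig = (2;())
  {3,5}:  v_{3} + v_{5} = v_{2} + v_{4}  ⇒ sig = (2;(1,1))
  {1,2,4}:  v_{1} + v_{2} + v_{4} = v_{5}  ⇒ sig = (3;(1))
  {2,4,6}:  v_{2} + v_{4} + v_{6} = v_{3}  ⇒ sig = (3;(1))

Sorted signature multiset PRS(X):
[(2;()), (2;()), (2;(1,1)), (3;(1)), (3;(1))]


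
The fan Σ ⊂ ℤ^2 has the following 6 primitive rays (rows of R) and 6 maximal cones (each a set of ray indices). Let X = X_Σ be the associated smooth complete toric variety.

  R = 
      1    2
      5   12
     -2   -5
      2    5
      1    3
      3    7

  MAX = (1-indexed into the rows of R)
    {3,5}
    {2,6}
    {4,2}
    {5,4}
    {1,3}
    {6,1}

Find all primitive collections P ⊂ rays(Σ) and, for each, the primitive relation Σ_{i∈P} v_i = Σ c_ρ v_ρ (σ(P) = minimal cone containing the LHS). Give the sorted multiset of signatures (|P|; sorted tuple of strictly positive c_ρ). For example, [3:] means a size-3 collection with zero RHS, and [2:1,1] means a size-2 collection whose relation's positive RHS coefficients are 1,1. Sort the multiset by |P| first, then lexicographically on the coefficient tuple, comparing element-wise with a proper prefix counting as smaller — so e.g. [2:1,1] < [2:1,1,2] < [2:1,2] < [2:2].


9 minimal non-faces of Δ(Σ) (on 6 rays):

  • {3,4}:  v_{3} + v_{4} = 0  ⟹  sig = [2:]
  • {1,4}:  v_{1} + v_{4} = v_{6}  ⟹  sig = [2:1]
  • {1,5}:  v_{1} + v_{5} = v_{4}  ⟹  sig = [2:1]
  • {2,3}:  v_{2} + v_{3} = v_{6}  ⟹  sig = [2:1]
  • {3,6}:  v_{3} + v_{6} = v_{1}  ⟹  sig = [2:1]
  • {4,6}:  v_{4} + v_{6} = v_{2}  ⟹  sig = [2:1]
  • {1,2}:  v_{1} + v_{2} = 2·v_{6}  ⟹  sig = [2:2]
  • {5,6}:  v_{5} + v_{6} = 2·v_{4}  ⟹  sig = [2:2]
  • {2,5}:  v_{2} + v_{5} = 3·v_{4}  ⟹  sig = [2:3]

Hence PRS(X_Σ) =
    |P|=2: 9 collections, coeffs (), (1), (1), (1), (1), (1), (2), (2), (3)


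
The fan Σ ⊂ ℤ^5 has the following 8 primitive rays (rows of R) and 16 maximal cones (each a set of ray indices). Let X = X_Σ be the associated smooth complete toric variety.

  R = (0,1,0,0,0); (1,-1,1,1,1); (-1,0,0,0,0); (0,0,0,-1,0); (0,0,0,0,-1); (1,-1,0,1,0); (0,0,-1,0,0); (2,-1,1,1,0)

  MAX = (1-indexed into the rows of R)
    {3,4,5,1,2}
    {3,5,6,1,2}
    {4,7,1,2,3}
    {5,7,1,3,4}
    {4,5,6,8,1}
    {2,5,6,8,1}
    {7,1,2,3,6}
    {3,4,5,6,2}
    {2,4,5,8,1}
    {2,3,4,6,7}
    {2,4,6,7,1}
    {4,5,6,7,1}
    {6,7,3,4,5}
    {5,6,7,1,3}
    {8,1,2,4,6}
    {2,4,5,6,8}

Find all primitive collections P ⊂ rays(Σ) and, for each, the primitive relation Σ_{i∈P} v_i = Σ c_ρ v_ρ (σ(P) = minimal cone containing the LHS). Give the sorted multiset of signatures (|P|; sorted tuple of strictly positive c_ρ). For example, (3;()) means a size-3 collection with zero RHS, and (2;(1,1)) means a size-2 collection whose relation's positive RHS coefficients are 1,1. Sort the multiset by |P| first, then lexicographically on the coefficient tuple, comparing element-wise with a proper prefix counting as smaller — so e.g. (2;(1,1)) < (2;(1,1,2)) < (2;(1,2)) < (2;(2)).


5 collections generate NE(X_Σ); each relation:

  P={3,8}:  v_{3} + v_{8} = v_{2} + v_{5}  ⟹  sig = (2;(1,1))
  P={7,8}:  v_{7} + v_{8} = v_{1} + v_{4} + 2·v_{6}  ⟹  sig = (2;(1,1,2))
  P={2,5,7}:  v_{2} + v_{5} + v_{7} = v_{6}  ⟹  sig = (3;(1))
  P={1,3,4,6}:  v_{1} + v_{3} + v_{4} + v_{6} = 0  ⟹  sig = (4;())
  P={1,2,4,5,6}:  v_{1} + v_{2} + v_{4} + v_{5} + v_{6} = v_{8}  ⟹  sig = (5;(1))

so the primitive-relation signature multiset is
[(2;(1,1)), (2;(1,1,2)), (3;(1)), (4;()), (5;(1))]


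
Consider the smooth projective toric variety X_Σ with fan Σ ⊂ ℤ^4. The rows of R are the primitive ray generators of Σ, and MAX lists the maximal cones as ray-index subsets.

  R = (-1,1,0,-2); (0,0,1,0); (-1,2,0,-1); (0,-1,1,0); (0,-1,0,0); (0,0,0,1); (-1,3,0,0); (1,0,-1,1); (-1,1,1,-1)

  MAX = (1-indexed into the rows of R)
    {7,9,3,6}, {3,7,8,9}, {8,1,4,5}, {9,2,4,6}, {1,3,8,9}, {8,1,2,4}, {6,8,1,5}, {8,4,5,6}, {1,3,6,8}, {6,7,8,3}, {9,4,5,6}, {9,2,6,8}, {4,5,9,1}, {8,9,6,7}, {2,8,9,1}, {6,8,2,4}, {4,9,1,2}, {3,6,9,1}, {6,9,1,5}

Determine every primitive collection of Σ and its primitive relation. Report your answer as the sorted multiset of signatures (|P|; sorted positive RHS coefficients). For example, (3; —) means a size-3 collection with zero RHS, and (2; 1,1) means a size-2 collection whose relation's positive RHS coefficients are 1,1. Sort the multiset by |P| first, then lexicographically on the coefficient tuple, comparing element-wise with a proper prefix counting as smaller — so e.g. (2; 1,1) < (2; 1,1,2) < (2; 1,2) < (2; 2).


|primitive collections| = 14. Relations:

  {2,5}:  v_{2} + v_{5} = v_{4}  ⇒ sig = (2; 1)
  {3,4}:  v_{3} + v_{4} = v_{9}  ⇒ sig = (2; 1)
  {3,5}:  v_{3} + v_{5} = v_{1} + v_{6}  ⇒ sig = (2; 1,1)
  {5,7}:  v_{5} + v_{7} = v_{3} + v_{6}  ⇒ sig = (2; 1,1)
  {4,7}:  v_{4} + v_{7} = v_{6} + v_{8} + 2·v_{9}  ⇒ sig = (2; 1,1,2)
  {2,3}:  v_{2} + v_{3} = v_{8} + 2·v_{9}  ⇒ sig = (2; 1,2)
  {2,7}:  v_{2} + v_{7} = v_{6} + 2·v_{8} + 3·v_{9}  ⇒ sig = (2; 1,2,3)
  {1,7}:  v_{1} + v_{7} = 2·v_{3}  ⇒ sig = (2; 2)
  {5,8,9}:  v_{5} + v_{8} + v_{9} = 0  ⇒ sig = (3; —)
  {1,2,6}:  v_{1} + v_{2} + v_{6} = v_{9}  ⇒ sig = (3; 1)
  {4,8,9}:  v_{4} + v_{8} + v_{9} = v_{2}  ⇒ sig = (3; 1)
  {1,4,6}:  v_{1} + v_{4} + v_{6} = v_{5} + v_{9}  ⇒ sig = (3; 1,1)
  {1,6,8,9}:  v_{1} + v_{6} + v_{8} + v_{9} = v_{3}  ⇒ sig = (4; 1)
  {3,6,8,9}:  v_{3} + v_{6} + v_{8} + v_{9} = v_{7}  ⇒ sig = (4; 1)

so the primitive-relation signature multiset is
    (2; 1)
    (2; 1)
    (2; 1,1)
    (2; 1,1)
    (2; 1,1,2)
    (2; 1,2)
    (2; 1,2,3)
    (2; 2)
    (3; —)
    (3; 1)
    (3; 1)
    (3; 1,1)
    (4; 1)
    (4; 1)


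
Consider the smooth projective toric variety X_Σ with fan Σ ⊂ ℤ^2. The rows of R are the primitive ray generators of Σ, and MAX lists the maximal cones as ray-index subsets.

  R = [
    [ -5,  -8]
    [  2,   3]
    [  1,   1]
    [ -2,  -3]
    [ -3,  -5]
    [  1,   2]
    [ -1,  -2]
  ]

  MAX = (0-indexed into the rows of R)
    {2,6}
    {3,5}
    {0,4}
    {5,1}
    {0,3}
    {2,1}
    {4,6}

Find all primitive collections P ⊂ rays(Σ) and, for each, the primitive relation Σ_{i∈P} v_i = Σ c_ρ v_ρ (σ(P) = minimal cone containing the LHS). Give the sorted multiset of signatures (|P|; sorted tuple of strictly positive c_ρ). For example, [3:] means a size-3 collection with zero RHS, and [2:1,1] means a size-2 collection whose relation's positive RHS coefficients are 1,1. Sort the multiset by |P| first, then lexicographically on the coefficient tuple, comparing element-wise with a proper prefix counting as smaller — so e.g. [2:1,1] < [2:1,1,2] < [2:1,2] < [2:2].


Δ(Σ) — 7 vertices, 14 min non-faces:

  {1,3}:  v_{1} + v_{3} = 0  ⇒ sig = [2:]
  {5,6}:  v_{5} + v_{6} = 0  ⇒ sig = [2:]
  {0,1}:  v_{0} + v_{1} = v_{4}  ⇒ sig = [2:1]
  {1,4}:  v_{1} + v_{4} = v_{6}  ⇒ sig = [2:1]
  {1,6}:  v_{1} + v_{6} = v_{2}  ⇒ sig = [2:1]
  {2,3}:  v_{2} + v_{3} = v_{6}  ⇒ sig = [2:1]
  {2,5}:  v_{2} + v_{5} = v_{1}  ⇒ sig = [2:1]
  {3,4}:  v_{3} + v_{4} = v_{0}  ⇒ sig = [2:1]
  {3,6}:  v_{3} + v_{6} = v_{4}  ⇒ sig = [2:1]
  {4,5}:  v_{4} + v_{5} = v_{3}  ⇒ sig = [2:1]
  {0,2}:  v_{0} + v_{2} = v_{4} + v_{6}  ⇒ sig = [2:1,1]
  {0,5}:  v_{0} + v_{5} = 2·v_{3}  ⇒ sig = [2:2]
  {0,6}:  v_{0} + v_{6} = 2·v_{4}  ⇒ sig = [2:2]
  {2,4}:  v_{2} + v_{4} = 2·v_{6}  ⇒ sig = [2:2]

Hence PRS(X_Σ) =
[[2:], [2:], [2:1], [2:1], [2:1], [2:1], [2:1], [2:1], [2:1], [2:1], [2:1,1], [2:2], [2:2], [2:2]]


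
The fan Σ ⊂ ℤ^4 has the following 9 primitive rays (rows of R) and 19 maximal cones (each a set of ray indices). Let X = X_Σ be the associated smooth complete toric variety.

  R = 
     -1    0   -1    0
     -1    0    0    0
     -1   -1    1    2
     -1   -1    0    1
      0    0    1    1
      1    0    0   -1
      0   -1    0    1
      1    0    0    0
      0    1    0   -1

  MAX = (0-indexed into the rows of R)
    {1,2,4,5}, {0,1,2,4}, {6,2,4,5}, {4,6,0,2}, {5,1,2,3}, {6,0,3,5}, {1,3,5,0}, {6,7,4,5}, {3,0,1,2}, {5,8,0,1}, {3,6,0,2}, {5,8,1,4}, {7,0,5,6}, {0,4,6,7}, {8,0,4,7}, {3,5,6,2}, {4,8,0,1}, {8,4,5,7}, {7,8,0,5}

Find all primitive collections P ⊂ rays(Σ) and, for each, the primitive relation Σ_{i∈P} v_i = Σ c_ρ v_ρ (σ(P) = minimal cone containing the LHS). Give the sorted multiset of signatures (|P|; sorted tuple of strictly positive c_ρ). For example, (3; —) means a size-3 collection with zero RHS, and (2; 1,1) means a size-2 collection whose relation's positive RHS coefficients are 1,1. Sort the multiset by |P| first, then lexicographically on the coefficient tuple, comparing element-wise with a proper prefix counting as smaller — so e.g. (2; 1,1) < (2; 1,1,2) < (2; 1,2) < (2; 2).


|primitive collections| = 10. Relations:

  • {1,7}:  v_{1} + v_{7} = 0  ⟹  sig = (2; —)
  • {6,8}:  v_{6} + v_{8} = 0  ⟹  sig = (2; —)
  • {1,6}:  v_{1} + v_{6} = v_{3}  ⟹  sig = (2; 1)
  • {3,4}:  v_{3} + v_{4} = v_{2}  ⟹  sig = (2; 1)
  • {3,7}:  v_{3} + v_{7} = v_{6}  ⟹  sig = (2; 1)
  • {3,8}:  v_{3} + v_{8} = v_{1}  ⟹  sig = (2; 1)
  • {2,7}:  v_{2} + v_{7} = v_{4} + v_{6}  ⟹  sig = (2; 1,1)
  • {2,8}:  v_{2} + v_{8} = v_{1} + v_{4}  ⟹  sig = (2; 1,1)
  • {0,4,5}:  v_{0} + v_{4} + v_{5} = 0  ⟹  sig = (3; —)
  • {0,2,5}:  v_{0} + v_{2} + v_{5} = v_{3}  ⟹  sig = (3; 1)

Sorted signature multiset PRS(X):
    (2; —)
    (2; —)
    (2; 1)
    (2; 1)
    (2; 1)
    (2; 1)
    (2; 1,1)
    (2; 1,1)
    (3; —)
    (3; 1)


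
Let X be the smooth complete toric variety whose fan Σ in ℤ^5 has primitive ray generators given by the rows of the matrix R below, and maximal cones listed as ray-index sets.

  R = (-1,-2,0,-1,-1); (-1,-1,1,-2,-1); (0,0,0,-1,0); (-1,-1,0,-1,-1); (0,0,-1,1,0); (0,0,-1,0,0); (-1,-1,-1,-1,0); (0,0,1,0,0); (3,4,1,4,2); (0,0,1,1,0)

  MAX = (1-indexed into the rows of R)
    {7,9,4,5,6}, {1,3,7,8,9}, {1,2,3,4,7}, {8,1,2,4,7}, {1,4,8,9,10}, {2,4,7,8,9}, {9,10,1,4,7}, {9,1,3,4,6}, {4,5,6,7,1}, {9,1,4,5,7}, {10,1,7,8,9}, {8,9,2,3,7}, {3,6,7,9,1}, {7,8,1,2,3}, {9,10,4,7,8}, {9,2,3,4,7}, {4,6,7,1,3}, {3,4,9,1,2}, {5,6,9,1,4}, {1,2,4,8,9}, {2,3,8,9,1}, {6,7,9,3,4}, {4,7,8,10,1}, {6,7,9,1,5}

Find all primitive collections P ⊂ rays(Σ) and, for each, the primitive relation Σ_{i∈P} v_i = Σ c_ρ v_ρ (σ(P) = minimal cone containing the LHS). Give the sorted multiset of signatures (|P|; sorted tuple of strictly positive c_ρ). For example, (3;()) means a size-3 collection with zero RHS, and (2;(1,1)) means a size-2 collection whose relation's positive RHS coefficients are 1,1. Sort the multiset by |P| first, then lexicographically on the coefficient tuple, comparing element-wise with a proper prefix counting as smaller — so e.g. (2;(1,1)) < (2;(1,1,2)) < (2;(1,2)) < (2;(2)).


The 14 primitive collections of Σ (r=10, n=5):

  {6,8}:  v_{6} + v_{8} = 0 — sig = (2;())
  {2,5}:  v_{2} + v_{5} = v_{4} — sig = (2;(1))
  {3,5}:  v_{3} + v_{5} = v_{6} — sig = (2;(1))
  {3,10}:  v_{3} + v_{10} = v_{8} — sig = (2;(1))
  {2,6}:  v_{2} + v_{6} = v_{3} + v_{4} — sig = (2;(1,1))
  {5,8}:  v_{5} + v_{8} = v_{1} + v_{4} + v_{7} + v_{9} — sig = (2;(1,1,1,1))
  {6,10}:  v_{6} + v_{10} = v_{1} + v_{4} + v_{7} + v_{9} — sig = (2;(1,1,1,1))
  {2,10}:  v_{2} + v_{10} = v_{4} + 2·v_{8} — sig = (2;(1,2))
  {5,10}:  v_{5} + v_{10} = 2·v_{1} + 2·v_{4} + 2·v_{7} + 2·v_{9} — sig = (2;(2,2,2,2))
  {3,4,8}:  v_{3} + v_{4} + v_{8} = v_{2} — sig = (3;(1))
  {1,2,7,9}:  v_{1} + v_{2} + v_{7} + v_{9} = v_{8} — sig = (4;(1))
  {1,3,4,7,9}:  v_{1} + v_{3} + v_{4} + v_{7} + v_{9} = 0 — sig = (5;())
  {1,4,6,7,9}:  v_{1} + v_{4} + v_{6} + v_{7} + v_{9} = v_{5} — sig = (5;(1))
  {1,4,7,8,9}:  v_{1} + v_{4} + v_{7} + v_{8} + v_{9} = v_{10} — sig = (5;(1))

Sorted signature multiset PRS(X):
{ (2;()),  (2;(1)) ×3,  (2;(1,1)),  (2;(1,1,1,1)) ×2,  (2;(1,2)),  (2;(2,2,2,2)),  (3;(1)),  (4;(1)),  (5;()),  (5;(1)) ×2 }


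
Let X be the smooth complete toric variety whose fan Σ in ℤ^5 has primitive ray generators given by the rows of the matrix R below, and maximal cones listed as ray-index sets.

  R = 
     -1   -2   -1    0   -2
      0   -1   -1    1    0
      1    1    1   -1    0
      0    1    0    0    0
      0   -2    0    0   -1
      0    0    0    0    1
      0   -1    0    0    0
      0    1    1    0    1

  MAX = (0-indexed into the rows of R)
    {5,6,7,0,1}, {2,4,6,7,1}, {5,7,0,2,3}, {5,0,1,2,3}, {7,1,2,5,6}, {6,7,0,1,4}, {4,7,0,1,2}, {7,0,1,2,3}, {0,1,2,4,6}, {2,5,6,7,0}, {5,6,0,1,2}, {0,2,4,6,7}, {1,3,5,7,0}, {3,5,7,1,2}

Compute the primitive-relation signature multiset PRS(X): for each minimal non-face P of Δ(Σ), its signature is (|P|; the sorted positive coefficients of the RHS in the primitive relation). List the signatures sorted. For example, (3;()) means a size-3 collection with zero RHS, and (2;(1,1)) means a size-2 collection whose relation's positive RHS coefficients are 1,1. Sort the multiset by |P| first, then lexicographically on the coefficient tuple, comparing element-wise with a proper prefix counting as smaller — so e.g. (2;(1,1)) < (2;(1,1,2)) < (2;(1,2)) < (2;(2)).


Primitive collections (5):

  • {3,6}:  v_{3} + v_{6} = 0  ⟹  sig = (2;())
  • {3,4}:  v_{3} + v_{4} = v_{0} + v_{1} + v_{2} + v_{7}  ⟹  sig = (2;(1,1,1,1))
  • {4,5}:  v_{4} + v_{5} = 2·v_{6}  ⟹  sig = (2;(2))
  • {0,1,2,5,7}:  v_{0} + v_{1} + v_{2} + v_{5} + v_{7} = v_{6}  ⟹  sig = (5;(1))
  • {0,1,2,6,7}:  v_{0} + v_{1} + v_{2} + v_{6} + v_{7} = v_{4}  ⟹  sig = (5;(1))

Sorted signature multiset PRS(X):
    |P|=2: 3 collections, coeffs (), (1,1,1,1), (2)
    |P|=5: 2 collections, coeffs (1), (1)


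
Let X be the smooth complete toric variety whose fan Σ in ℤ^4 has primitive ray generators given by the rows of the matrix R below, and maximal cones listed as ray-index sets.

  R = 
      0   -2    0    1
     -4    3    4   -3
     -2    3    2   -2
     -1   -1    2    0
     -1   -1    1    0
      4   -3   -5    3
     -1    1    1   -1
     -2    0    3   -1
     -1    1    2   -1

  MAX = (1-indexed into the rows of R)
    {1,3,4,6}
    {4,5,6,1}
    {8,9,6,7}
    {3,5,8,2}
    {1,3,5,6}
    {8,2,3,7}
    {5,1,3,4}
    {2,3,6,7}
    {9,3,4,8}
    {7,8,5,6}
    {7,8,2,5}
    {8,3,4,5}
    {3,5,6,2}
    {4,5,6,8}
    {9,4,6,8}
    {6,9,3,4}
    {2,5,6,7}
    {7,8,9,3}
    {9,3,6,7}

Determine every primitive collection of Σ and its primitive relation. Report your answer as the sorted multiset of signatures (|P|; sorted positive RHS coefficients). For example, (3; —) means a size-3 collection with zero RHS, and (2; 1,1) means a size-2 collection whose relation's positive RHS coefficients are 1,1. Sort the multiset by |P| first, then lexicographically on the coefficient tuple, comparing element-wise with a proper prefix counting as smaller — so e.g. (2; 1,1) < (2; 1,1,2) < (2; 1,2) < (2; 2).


12 minimal non-faces of Δ(Σ) (on 9 rays):

  P = {1,7}:  v_{1} + v_{7} = v_{5} ; sig = (2; 1)
  P = {1,9}:  v_{1} + v_{9} = v_{4} ; sig = (2; 1)
  P = {4,7}:  v_{4} + v_{7} = v_{8} ; sig = (2; 1)
  P = {5,9}:  v_{5} + v_{9} = v_{8} ; sig = (2; 1)
  P = {1,8}:  v_{1} + v_{8} = v_{4} + v_{5} ; sig = (2; 1,1)
  P = {2,4}:  v_{2} + v_{4} = v_{3} + v_{5} + v_{8} ; sig = (2; 1,1,1)
  P = {2,9}:  v_{2} + v_{9} = v_{3} + v_{7} + v_{8} ; sig = (2; 1,1,1)
  P = {1,2}:  v_{1} + v_{2} = v_{3} + 2·v_{5} ; sig = (2; 1,2)
  P = {3,6,8}:  v_{3} + v_{6} + v_{8} = 0 ; sig = (3; —)
  P = {3,5,7}:  v_{3} + v_{5} + v_{7} = v_{2} ; sig = (3; 1)
  P = {2,6,8}:  v_{2} + v_{6} + v_{8} = v_{5} + v_{7} ; sig = (3; 1,1)
  P = {3,4,5,6}:  v_{3} + v_{4} + v_{5} + v_{6} = v_{1} ; sig = (4; 1)

so the primitive-relation signature multiset is
{ (2; 1) ×4,  (2; 1,1),  (2; 1,1,1) ×2,  (2; 1,2),  (3; —),  (3; 1),  (3; 1,1),  (4; 1) }


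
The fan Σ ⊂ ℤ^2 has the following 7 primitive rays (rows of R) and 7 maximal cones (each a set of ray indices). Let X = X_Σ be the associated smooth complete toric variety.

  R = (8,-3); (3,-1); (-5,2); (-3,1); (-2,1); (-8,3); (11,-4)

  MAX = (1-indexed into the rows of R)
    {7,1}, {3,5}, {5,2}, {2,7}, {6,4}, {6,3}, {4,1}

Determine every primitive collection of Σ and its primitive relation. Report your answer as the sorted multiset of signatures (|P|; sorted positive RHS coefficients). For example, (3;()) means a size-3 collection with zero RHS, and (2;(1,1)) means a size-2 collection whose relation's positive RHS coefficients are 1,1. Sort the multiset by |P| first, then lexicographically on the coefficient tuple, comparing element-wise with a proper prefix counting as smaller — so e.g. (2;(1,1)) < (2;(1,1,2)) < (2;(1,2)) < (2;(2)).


Minimal non-faces — 14 found among 7 rays, 7 max cones:

  {1,6}:  v_{1} + v_{6} = 0  ⟹  sig = (2;())
  {2,4}:  v_{2} + v_{4} = 0  ⟹  sig = (2;())
  {1,2}:  v_{1} + v_{2} = v_{7}  ⟹  sig = (2;(1))
  {1,3}:  v_{1} + v_{3} = v_{2}  ⟹  sig = (2;(1))
  {2,3}:  v_{2} + v_{3} = v_{5}  ⟹  sig = (2;(1))
  {2,6}:  v_{2} + v_{6} = v_{3}  ⟹  sig = (2;(1))
  {3,4}:  v_{3} + v_{4} = v_{6}  ⟹  sig = (2;(1))
  {4,5}:  v_{4} + v_{5} = v_{3}  ⟹  sig = (2;(1))
  {4,7}:  v_{4} + v_{7} = v_{1}  ⟹  sig = (2;(1))
  {6,7}:  v_{6} + v_{7} = v_{2}  ⟹  sig = (2;(1))
  {1,5}:  v_{1} + v_{5} = 2·v_{2}  ⟹  sig = (2;(2))
  {3,7}:  v_{3} + v_{7} = 2·v_{2}  ⟹  sig = (2;(2))
  {5,6}:  v_{5} + v_{6} = 2·v_{3}  ⟹  sig = (2;(2))
  {5,7}:  v_{5} + v_{7} = 3·v_{2}  ⟹  sig = (2;(3))

Signatures (|P|; sorted positive RHS coefficients), sorted:
{ (2;()) ×2,  (2;(1)) ×8,  (2;(2)) ×3,  (2;(3)) }


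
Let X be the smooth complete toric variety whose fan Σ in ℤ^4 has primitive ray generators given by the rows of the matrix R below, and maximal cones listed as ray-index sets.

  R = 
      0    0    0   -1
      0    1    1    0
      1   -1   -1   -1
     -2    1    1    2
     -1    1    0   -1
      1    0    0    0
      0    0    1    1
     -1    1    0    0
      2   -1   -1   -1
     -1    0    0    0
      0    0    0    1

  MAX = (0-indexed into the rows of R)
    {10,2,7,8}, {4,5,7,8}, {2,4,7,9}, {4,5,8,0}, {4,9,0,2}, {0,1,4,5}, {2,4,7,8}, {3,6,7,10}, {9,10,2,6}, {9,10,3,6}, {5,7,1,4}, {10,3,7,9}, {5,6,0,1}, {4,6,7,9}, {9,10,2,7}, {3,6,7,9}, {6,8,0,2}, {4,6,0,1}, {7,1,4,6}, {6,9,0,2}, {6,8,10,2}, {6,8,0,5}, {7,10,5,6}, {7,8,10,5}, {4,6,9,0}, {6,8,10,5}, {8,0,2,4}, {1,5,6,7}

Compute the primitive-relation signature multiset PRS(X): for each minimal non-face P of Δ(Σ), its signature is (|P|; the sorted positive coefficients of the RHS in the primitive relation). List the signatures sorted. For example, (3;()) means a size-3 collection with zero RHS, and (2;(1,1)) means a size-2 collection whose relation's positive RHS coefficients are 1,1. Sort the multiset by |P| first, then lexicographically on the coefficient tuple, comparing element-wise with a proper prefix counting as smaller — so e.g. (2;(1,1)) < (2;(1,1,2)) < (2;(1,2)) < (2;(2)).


Δ(Σ) — 11 vertices, 22 min non-faces:

  P={0,10}:  v_{0} + v_{10} = 0  ⇒ sig = (2;())
  P={5,9}:  v_{5} + v_{9} = 0  ⇒ sig = (2;())
  P={0,7}:  v_{0} + v_{7} = v_{4}  ⇒ sig = (2;(1))
  P={2,5}:  v_{2} + v_{5} = v_{8}  ⇒ sig = (2;(1))
  P={3,8}:  v_{3} + v_{8} = v_{10}  ⇒ sig = (2;(1))
  P={4,10}:  v_{4} + v_{10} = v_{7}  ⇒ sig = (2;(1))
  P={8,9}:  v_{8} + v_{9} = v_{2}  ⇒ sig = (2;(1))
  P={1,2}:  v_{1} + v_{2} = v_{0} + v_{5}  ⇒ sig = (2;(1,1))
  P={1,9}:  v_{1} + v_{9} = v_{4} + v_{6}  ⇒ sig = (2;(1,1))
  P={2,3}:  v_{2} + v_{3} = v_{9} + v_{10}  ⇒ sig = (2;(1,1))
  P={0,3}:  v_{0} + v_{3} = v_{6} + v_{7} + v_{9}  ⇒ sig = (2;(1,1,1))
  P={1,10}:  v_{1} + v_{10} = v_{5} + v_{6} + v_{7}  ⇒ sig = (2;(1,1,1))
  P={3,5}:  v_{3} + v_{5} = v_{6} + v_{7} + v_{10}  ⇒ sig = (2;(1,1,1))
  P={3,4}:  v_{3} + v_{4} = v_{6} + 2·v_{7} + v_{9}  ⇒ sig = (2;(1,1,2))
  P={1,8}:  v_{1} + v_{8} = v_{0} + 2·v_{5}  ⇒ sig = (2;(1,2))
  P={1,3}:  v_{1} + v_{3} = 2·v_{6} + 2·v_{7}  ⇒ sig = (2;(2,2))
  P={2,6,7}:  v_{2} + v_{6} + v_{7} = 0  ⇒ sig = (3;())
  P={2,4,6}:  v_{2} + v_{4} + v_{6} = v_{0}  ⇒ sig = (3;(1))
  P={4,5,6}:  v_{4} + v_{5} + v_{6} = v_{1}  ⇒ sig = (3;(1))
  P={6,7,8}:  v_{6} + v_{7} + v_{8} = v_{5}  ⇒ sig = (3;(1))
  P={4,6,8}:  v_{4} + v_{6} + v_{8} = v_{0} + v_{5}  ⇒ sig = (3;(1,1))
  P={6,7,9,10}:  v_{6} + v_{7} + v_{9} + v_{10} = v_{3}  ⇒ sig = (4;(1))

Sorted signature multiset PRS(X):
[(2;()), (2;()), (2;(1)), (2;(1)), (2;(1)), (2;(1)), (2;(1)), (2;(1,1)), (2;(1,1)), (2;(1,1)), (2;(1,1,1)), (2;(1,1,1)), (2;(1,1,1)), (2;(1,1,2)), (2;(1,2)), (2;(2,2)), (3;()), (3;(1)), (3;(1)), (3;(1)), (3;(1,1)), (4;(1))]


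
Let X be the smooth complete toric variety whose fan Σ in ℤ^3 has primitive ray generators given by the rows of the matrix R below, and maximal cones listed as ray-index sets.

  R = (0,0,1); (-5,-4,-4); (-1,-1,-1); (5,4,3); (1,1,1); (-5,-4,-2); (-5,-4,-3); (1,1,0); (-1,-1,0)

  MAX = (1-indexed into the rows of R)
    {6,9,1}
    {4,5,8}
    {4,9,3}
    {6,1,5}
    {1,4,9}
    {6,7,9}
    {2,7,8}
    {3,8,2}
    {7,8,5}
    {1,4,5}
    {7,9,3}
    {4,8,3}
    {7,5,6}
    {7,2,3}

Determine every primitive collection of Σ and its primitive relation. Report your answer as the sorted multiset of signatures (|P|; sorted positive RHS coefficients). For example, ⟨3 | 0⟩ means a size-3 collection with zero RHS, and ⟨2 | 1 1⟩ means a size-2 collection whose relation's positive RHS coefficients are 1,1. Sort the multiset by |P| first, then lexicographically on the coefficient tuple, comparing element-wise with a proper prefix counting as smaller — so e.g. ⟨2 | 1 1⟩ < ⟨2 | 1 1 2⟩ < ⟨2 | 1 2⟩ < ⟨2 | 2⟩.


Δ(Σ) — 9 vertices, 16 min non-faces:

  • {3,5}:  v_{3} + v_{5} = 0  ⟹  sig = ⟨2 | 0⟩
  • {4,7}:  v_{4} + v_{7} = 0  ⟹  sig = ⟨2 | 0⟩
  • {8,9}:  v_{8} + v_{9} = 0  ⟹  sig = ⟨2 | 0⟩
  • {1,2}:  v_{1} + v_{2} = v_{7}  ⟹  sig = ⟨2 | 1⟩
  • {1,3}:  v_{1} + v_{3} = v_{9}  ⟹  sig = ⟨2 | 1⟩
  • {1,7}:  v_{1} + v_{7} = v_{6}  ⟹  sig = ⟨2 | 1⟩
  • {1,8}:  v_{1} + v_{8} = v_{5}  ⟹  sig = ⟨2 | 1⟩
  • {4,6}:  v_{4} + v_{6} = v_{1}  ⟹  sig = ⟨2 | 1⟩
  • {5,9}:  v_{5} + v_{9} = v_{1}  ⟹  sig = ⟨2 | 1⟩
  • {2,4}:  v_{2} + v_{4} = v_{3} + v_{8}  ⟹  sig = ⟨2 | 1 1⟩
  • {2,5}:  v_{2} + v_{5} = v_{7} + v_{8}  ⟹  sig = ⟨2 | 1 1⟩
  • {2,9}:  v_{2} + v_{9} = v_{3} + v_{7}  ⟹  sig = ⟨2 | 1 1⟩
  • {3,6}:  v_{3} + v_{6} = v_{7} + v_{9}  ⟹  sig = ⟨2 | 1 1⟩
  • {6,8}:  v_{6} + v_{8} = v_{5} + v_{7}  ⟹  sig = ⟨2 | 1 1⟩
  • {2,6}:  v_{2} + v_{6} = 2·v_{7}  ⟹  sig = ⟨2 | 2⟩
  • {3,7,8}:  v_{3} + v_{7} + v_{8} = v_{2}  ⟹  sig = ⟨3 | 1⟩

Sorted signature multiset PRS(X):
    |P|=2: 15 collections, coeffs (), (), (), (1), (1), (1), (1), (1), (1), (1,1), (1,1), (1,1), (1,1), (1,1), (2)
    |P|=3: 1 collection, coeffs (1)


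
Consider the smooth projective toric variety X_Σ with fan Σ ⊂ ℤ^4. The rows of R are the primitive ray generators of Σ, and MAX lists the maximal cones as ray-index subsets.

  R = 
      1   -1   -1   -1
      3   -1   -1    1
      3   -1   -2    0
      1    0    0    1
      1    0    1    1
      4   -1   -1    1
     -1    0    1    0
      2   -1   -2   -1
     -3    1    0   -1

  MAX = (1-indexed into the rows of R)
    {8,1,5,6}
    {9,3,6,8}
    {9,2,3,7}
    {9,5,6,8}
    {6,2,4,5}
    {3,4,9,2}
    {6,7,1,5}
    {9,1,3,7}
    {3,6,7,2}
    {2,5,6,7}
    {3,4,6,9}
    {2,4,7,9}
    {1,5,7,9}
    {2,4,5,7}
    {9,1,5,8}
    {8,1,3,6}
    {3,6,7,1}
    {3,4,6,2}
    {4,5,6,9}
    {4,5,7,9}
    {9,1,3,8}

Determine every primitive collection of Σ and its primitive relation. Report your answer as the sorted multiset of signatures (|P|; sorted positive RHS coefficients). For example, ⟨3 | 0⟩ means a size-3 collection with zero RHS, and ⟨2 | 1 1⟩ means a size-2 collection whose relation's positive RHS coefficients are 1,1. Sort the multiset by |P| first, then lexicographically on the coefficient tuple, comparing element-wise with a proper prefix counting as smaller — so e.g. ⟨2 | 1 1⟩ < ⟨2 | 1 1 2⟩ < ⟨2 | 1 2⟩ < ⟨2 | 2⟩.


Δ(Σ) — 9 vertices, 12 min non-faces:

  • {3,5}:  v_{3} + v_{5} = v_{6}  so sig = ⟨2 | 1⟩
  • {4,8}:  v_{4} + v_{8} = v_{3}  so sig = ⟨2 | 1⟩
  • {7,8}:  v_{7} + v_{8} = v_{1}  so sig = ⟨2 | 1⟩
  • {1,4}:  v_{1} + v_{4} = v_{3} + v_{7}  so sig = ⟨2 | 1 1⟩
  • {2,8}:  v_{2} + v_{8} = 2·v_{3} + v_{7}  so sig = ⟨2 | 1 2⟩
  • {1,2}:  v_{1} + v_{2} = 2·v_{3} + 2·v_{7}  so sig = ⟨2 | 2 2⟩
  • {6,7,9}:  v_{6} + v_{7} + v_{9} = 0  so sig = ⟨3 | 0⟩
  • {1,6,9}:  v_{1} + v_{6} + v_{9} = v_{8}  so sig = ⟨3 | 1⟩
  • {2,5,9}:  v_{2} + v_{5} + v_{9} = v_{4}  so sig = ⟨3 | 1⟩
  • {3,4,7}:  v_{3} + v_{4} + v_{7} = v_{2}  so sig = ⟨3 | 1⟩
  • {2,6,9}:  v_{2} + v_{6} + v_{9} = v_{3} + v_{4}  so sig = ⟨3 | 1 1⟩
  • {4,6,7}:  v_{4} + v_{6} + v_{7} = v_{2} + v_{5}  so sig = ⟨3 | 1 1⟩

Hence PRS(X_Σ) =
    |P|=2: 6 collections, coeffs (1), (1), (1), (1,1), (1,2), (2,2)
    |P|=3: 6 collections, coeffs (), (1), (1), (1), (1,1), (1,1)


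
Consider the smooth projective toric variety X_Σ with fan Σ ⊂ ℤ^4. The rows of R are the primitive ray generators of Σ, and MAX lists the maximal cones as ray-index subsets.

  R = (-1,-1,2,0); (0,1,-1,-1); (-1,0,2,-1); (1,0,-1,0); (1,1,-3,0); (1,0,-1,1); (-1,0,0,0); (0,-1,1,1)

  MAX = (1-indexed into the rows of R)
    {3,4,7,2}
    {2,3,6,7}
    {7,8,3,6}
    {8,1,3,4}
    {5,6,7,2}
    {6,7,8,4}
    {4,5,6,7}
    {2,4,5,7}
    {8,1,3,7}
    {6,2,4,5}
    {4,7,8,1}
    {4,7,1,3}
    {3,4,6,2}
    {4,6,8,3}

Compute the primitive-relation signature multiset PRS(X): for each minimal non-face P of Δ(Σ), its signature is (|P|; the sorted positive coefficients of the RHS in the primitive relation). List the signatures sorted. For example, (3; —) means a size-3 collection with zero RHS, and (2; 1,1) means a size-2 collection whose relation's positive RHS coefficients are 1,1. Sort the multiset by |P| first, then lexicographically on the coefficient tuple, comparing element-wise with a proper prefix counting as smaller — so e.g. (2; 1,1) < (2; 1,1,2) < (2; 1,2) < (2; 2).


Primitive collections (9):

  P = {2,8}:  v_{2} + v_{8} = 0 — sig = (2; —)
  P = {1,6}:  v_{1} + v_{6} = v_{8} — sig = (2; 1)
  P = {3,5}:  v_{3} + v_{5} = v_{2} — sig = (2; 1)
  P = {1,5}:  v_{1} + v_{5} = v_{4} + v_{7} — sig = (2; 1,1)
  P = {1,2}:  v_{1} + v_{2} = v_{3} + v_{4} + v_{7} — sig = (2; 1,1,1)
  P = {5,8}:  v_{5} + v_{8} = v_{4} + v_{6} + v_{7} — sig = (2; 1,1,1)
  P = {3,4,6,7}:  v_{3} + v_{4} + v_{6} + v_{7} = 0 — sig = (4; —)
  P = {2,4,6,7}:  v_{2} + v_{4} + v_{6} + v_{7} = v_{5} — sig = (4; 1)
  P = {3,4,7,8}:  v_{3} + v_{4} + v_{7} + v_{8} = v_{1} — sig = (4; 1)

Signatures (|P|; sorted positive RHS coefficients), sorted:
{ (2; —),  (2; 1) ×2,  (2; 1,1),  (2; 1,1,1) ×2,  (4; —),  (4; 1) ×2 }


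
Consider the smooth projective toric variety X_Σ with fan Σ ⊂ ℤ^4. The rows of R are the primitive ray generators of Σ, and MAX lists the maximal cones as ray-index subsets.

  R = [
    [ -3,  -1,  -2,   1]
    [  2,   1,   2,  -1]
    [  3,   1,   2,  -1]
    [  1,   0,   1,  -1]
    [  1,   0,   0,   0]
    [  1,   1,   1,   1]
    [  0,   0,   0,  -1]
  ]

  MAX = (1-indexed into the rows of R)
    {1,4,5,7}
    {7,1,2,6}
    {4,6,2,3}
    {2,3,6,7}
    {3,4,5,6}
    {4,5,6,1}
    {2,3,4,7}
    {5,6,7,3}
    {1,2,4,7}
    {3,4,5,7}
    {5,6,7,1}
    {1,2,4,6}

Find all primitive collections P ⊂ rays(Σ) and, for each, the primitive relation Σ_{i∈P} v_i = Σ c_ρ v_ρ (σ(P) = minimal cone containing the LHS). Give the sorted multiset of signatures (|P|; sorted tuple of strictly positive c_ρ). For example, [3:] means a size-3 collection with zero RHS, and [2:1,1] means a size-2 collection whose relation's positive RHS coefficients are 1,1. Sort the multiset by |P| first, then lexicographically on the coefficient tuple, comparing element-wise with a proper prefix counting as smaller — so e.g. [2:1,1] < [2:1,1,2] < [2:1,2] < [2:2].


Primitive collections (3):

  P = {1,3}:  v_{1} + v_{3} = 0 — sig = [2:]
  P = {2,5}:  v_{2} + v_{5} = v_{3} — sig = [2:1]
  P = {4,6,7}:  v_{4} + v_{6} + v_{7} = v_{2} — sig = [3:1]

so the primitive-relation signature multiset is
[[2:], [2:1], [3:1]]


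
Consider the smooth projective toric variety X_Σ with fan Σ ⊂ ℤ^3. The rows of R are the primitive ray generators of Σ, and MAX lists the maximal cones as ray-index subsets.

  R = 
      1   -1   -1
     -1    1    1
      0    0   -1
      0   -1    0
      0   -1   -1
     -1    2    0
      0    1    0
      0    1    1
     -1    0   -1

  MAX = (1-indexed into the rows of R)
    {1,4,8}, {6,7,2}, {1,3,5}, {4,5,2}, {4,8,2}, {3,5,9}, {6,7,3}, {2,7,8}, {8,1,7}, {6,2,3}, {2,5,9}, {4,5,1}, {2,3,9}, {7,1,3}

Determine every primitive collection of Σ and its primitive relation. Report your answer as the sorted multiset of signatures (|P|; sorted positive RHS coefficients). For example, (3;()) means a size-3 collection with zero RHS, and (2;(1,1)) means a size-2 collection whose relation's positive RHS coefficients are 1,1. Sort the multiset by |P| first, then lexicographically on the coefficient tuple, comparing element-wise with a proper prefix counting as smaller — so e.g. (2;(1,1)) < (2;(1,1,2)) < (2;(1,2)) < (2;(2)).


Minimal non-faces — 17 found among 9 rays, 14 max cones:

  {1,2}:  v_{1} + v_{2} = 0  →  sig = (2;())
  {4,7}:  v_{4} + v_{7} = 0  →  sig = (2;())
  {5,8}:  v_{5} + v_{8} = 0  →  sig = (2;())
  {3,4}:  v_{3} + v_{4} = v_{5}  →  sig = (2;(1))
  {3,8}:  v_{3} + v_{8} = v_{7}  →  sig = (2;(1))
  {5,7}:  v_{5} + v_{7} = v_{3}  →  sig = (2;(1))
  {1,6}:  v_{1} + v_{6} = v_{3} + v_{7}  →  sig = (2;(1,1))
  {1,9}:  v_{1} + v_{9} = v_{3} + v_{5}  →  sig = (2;(1,1))
  {4,6}:  v_{4} + v_{6} = v_{2} + v_{3}  →  sig = (2;(1,1))
  {8,9}:  v_{8} + v_{9} = v_{2} + v_{3}  →  sig = (2;(1,1))
  {4,9}:  v_{4} + v_{9} = v_{2} + 2·v_{5}  →  sig = (2;(1,2))
  {5,6}:  v_{5} + v_{6} = v_{2} + 2·v_{3}  →  sig = (2;(1,2))
  {6,8}:  v_{6} + v_{8} = v_{2} + 2·v_{7}  →  sig = (2;(1,2))
  {7,9}:  v_{7} + v_{9} = v_{2} + 2·v_{3}  →  sig = (2;(1,2))
  {6,9}:  v_{6} + v_{9} = 2·v_{2} + 3·v_{3}  →  sig = (2;(2,3))
  {2,3,5}:  v_{2} + v_{3} + v_{5} = v_{9}  →  sig = (3;(1))
  {2,3,7}:  v_{2} + v_{3} + v_{7} = v_{6}  →  sig = (3;(1))

so the primitive-relation signature multiset is
    |P|=2: 15 collections, coeffs (), (), (), (1), (1), (1), (1,1), (1,1), (1,1), (1,1), (1,2), (1,2), (1,2), (1,2), (2,3)
    |P|=3: 2 collections, coeffs (1), (1)


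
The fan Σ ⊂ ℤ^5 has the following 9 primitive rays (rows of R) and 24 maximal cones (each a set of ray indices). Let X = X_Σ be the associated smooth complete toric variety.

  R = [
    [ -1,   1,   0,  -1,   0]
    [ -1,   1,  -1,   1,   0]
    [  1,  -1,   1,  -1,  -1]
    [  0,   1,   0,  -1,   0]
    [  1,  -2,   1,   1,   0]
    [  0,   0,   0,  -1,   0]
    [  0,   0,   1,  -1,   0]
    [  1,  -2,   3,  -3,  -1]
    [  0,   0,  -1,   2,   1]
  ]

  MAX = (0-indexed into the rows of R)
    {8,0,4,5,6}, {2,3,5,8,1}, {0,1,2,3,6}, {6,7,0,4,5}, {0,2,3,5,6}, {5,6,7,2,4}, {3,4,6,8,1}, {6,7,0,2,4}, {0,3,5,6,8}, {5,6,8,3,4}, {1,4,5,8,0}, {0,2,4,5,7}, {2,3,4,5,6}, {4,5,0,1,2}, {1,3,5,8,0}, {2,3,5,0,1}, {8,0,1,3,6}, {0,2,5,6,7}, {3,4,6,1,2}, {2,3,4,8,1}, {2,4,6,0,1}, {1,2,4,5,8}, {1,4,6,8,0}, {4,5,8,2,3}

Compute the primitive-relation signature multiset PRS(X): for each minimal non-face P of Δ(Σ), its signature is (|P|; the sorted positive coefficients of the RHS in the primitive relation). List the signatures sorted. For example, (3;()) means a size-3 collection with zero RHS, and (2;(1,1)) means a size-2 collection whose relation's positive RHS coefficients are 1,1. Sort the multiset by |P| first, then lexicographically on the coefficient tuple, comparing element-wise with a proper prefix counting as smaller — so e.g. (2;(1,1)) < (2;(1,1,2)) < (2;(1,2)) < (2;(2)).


Primitive collections (9):

  • {7,8}:  v_{7} + v_{8} = v_{4} + v_{5} + v_{6}  ⟹  sig = (2;(1,1,1))
  • {1,7}:  v_{1} + v_{7} = 2·v_{0} + v_{2} + v_{4}  ⟹  sig = (2;(1,1,2))
  • {3,7}:  v_{3} + v_{7} = v_{2} + v_{5} + 2·v_{6}  ⟹  sig = (2;(1,1,2))
  • {0,2,8}:  v_{0} + v_{2} + v_{8} = 0  ⟹  sig = (3;())
  • {0,3,4}:  v_{0} + v_{3} + v_{4} = v_{6}  ⟹  sig = (3;(1))
  • {1,5,6}:  v_{1} + v_{5} + v_{6} = v_{0}  ⟹  sig = (3;(1))
  • {2,6,8}:  v_{2} + v_{6} + v_{8} = v_{3} + v_{4}  ⟹  sig = (3;(1,1))
  • {1,3,4,5}:  v_{1} + v_{3} + v_{4} + v_{5} = 0  ⟹  sig = (4;())
  • {0,2,4,5,6}:  v_{0} + v_{2} + v_{4} + v_{5} + v_{6} = v_{7}  ⟹  sig = (5;(1))

Signatures (|P|; sorted positive RHS coefficients), sorted:
{ (2;(1,1,1)),  (2;(1,1,2)) ×2,  (3;()),  (3;(1)) ×2,  (3;(1,1)),  (4;()),  (5;(1)) }


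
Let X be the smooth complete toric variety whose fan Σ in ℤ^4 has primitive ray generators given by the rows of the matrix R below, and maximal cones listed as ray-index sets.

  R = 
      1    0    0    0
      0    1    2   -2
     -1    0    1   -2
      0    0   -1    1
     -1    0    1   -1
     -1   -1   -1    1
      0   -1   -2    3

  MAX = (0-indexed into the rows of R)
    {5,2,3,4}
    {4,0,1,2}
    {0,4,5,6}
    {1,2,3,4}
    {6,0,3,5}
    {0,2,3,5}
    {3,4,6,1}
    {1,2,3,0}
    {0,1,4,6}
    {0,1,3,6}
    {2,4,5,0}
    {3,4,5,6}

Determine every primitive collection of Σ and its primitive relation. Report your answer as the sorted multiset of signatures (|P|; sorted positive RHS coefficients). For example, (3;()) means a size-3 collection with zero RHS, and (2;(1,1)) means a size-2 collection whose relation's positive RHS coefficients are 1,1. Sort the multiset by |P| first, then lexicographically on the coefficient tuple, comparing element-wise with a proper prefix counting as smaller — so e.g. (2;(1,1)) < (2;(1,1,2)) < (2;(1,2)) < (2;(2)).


|primitive collections| = 3. Relations:

  • {1,5}:  v_{1} + v_{5} = v_{4} — sig = (2;(1))
  • {2,6}:  v_{2} + v_{6} = v_{5} — sig = (2;(1))
  • {0,3,4}:  v_{0} + v_{3} + v_{4} = 0 — sig = (3;())

so the primitive-relation signature multiset is
    |P|=2: 2 collections, coeffs (1), (1)
    |P|=3: 1 collection, coeffs ()


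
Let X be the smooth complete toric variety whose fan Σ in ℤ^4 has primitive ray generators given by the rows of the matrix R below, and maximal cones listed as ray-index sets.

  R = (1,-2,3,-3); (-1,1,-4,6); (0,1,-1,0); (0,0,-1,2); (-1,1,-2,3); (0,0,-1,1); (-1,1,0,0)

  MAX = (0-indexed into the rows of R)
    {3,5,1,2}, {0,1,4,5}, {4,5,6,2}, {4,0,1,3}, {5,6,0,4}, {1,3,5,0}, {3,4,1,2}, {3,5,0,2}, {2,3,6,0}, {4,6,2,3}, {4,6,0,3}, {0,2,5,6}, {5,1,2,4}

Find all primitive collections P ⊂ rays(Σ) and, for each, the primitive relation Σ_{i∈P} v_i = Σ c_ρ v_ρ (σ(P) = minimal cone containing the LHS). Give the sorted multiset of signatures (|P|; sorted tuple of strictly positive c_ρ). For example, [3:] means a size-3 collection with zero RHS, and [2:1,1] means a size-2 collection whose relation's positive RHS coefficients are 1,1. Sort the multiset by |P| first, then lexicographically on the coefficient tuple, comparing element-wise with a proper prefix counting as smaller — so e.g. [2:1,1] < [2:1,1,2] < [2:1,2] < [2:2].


5 minimal non-faces of Δ(Σ) (on 7 rays):

  P = {1,6}:  v_{1} + v_{6} = 2·v_{4}  ⇒ sig = [2:2]
  P = {0,2,4}:  v_{0} + v_{2} + v_{4} = 0  ⇒ sig = [3:]
  P = {3,4,5}:  v_{3} + v_{4} + v_{5} = v_{1}  ⇒ sig = [3:1]
  P = {3,5,6}:  v_{3} + v_{5} + v_{6} = v_{4}  ⇒ sig = [3:1]
  P = {0,1,2}:  v_{0} + v_{1} + v_{2} = v_{3} + v_{5}  ⇒ sig = [3:1,1]

Sorted signature multiset PRS(X):
{ [2:2],  [3:],  [3:1] ×2,  [3:1,1] }


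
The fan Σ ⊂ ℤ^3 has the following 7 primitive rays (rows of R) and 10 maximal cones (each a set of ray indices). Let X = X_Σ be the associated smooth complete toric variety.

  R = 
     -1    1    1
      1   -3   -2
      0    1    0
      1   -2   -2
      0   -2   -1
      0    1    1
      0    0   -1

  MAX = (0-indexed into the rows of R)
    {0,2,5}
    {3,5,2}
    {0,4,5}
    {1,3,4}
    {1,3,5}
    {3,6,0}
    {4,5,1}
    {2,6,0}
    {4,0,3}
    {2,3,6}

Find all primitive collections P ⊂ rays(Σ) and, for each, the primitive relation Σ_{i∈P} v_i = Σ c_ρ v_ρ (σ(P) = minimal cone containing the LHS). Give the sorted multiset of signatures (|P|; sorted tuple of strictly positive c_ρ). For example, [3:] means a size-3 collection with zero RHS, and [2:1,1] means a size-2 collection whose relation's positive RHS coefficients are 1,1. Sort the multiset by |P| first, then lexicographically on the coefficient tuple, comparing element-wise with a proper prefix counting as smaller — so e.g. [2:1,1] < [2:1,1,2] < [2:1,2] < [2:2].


Minimal non-faces — 9 found among 7 rays, 10 max cones:

  {0,1}:  v_{0} + v_{1} = v_{4} — sig = [2:1]
  {1,2}:  v_{1} + v_{2} = v_{3} — sig = [2:1]
  {5,6}:  v_{5} + v_{6} = v_{2} — sig = [2:1]
  {2,4}:  v_{2} + v_{4} = v_{0} + v_{3} — sig = [2:1,1]
  {1,6}:  v_{1} + v_{6} = v_{0} + 2·v_{3} — sig = [2:1,2]
  {4,6}:  v_{4} + v_{6} = 2·v_{0} + 2·v_{3} — sig = [2:2,2]
  {0,3,5}:  v_{0} + v_{3} + v_{5} = 0 — sig = [3:]
  {0,2,3}:  v_{0} + v_{2} + v_{3} = v_{6} — sig = [3:1]
  {3,4,5}:  v_{3} + v_{4} + v_{5} = v_{1} — sig = [3:1]

Hence PRS(X_Σ) =
{ [2:1] ×3,  [2:1,1],  [2:1,2],  [2:2,2],  [3:],  [3:1] ×2 }
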